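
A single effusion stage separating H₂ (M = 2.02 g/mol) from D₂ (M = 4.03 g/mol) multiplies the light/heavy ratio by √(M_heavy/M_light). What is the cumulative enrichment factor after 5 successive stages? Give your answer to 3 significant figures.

After 5 stages the ratio has grown by (√(4.03/2.02))^5 = (4.03/2.02)^(5/2).
= 1.99505^(5/2) = 5.62.

5.62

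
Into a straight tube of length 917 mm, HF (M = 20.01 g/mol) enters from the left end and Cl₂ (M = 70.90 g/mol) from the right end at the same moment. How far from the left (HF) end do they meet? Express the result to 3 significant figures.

599 mm

The fronts meet when d_HF + d_Cl₂ = L with d_HF/d_Cl₂ = √(M_Cl₂/M_HF) (Graham's law). Here √(M_Cl₂/M_HF) = √(70.90/20.01) = 1.882.
With d_HF + d_Cl₂ = 917 mm, d_Cl₂ = 917/(1 + 1.882) = 318.1 mm.
d_HF = 917 − 318.1 = 599 mm.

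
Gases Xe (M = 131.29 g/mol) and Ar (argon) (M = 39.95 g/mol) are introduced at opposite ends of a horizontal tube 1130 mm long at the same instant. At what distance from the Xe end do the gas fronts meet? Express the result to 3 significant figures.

In equal time, each gas travels a distance ∝ its rate ∝ 1/√M, so d_Xe/d_Ar = √(M_Ar/M_Xe) = √(39.95/131.29) = 0.5516.
With d_Xe + d_Ar = 1130 mm, d_Ar = 1130/(1 + 0.5516) = 728.3 mm.
d_Xe = 1130 − 728.3 = 402 mm.

402 mm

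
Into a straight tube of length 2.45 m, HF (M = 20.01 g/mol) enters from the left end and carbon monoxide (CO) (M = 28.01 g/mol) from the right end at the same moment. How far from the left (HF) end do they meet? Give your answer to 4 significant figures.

Distances travelled in equal time are proportional to diffusion rates, so d_HF/d_CO = √(M_CO/M_HF) = √(28.01/20.01) = 1.183.
With d_HF + d_CO = 2.45 m, d_CO = 2.45/(1 + 1.183) = 1.122 m.
d_HF = 2.45 − 1.122 = 1.328 m.

1.328 m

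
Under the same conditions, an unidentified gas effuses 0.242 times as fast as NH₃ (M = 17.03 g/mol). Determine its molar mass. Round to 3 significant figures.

By Graham's law, rate_X/rate_NH₃ = √(M_NH₃/M_X).
0.242 = √(17.03/M_X)
M_X = 17.03 / 0.242² = 17.03 / 0.05856 = 291 g/mol

291 g/mol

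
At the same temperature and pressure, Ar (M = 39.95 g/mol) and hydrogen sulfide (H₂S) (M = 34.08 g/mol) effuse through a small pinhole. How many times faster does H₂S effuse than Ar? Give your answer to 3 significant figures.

Graham's law gives rate_H₂S/rate_Ar = √(M_Ar/M_H₂S) = √(39.95/34.08) = √1.172 = 1.08.

1.08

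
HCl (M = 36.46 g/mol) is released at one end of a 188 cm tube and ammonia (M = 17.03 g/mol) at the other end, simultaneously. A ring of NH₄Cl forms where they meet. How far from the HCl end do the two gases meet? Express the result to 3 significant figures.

76.3 cm

In equal time, each gas travels a distance ∝ its rate ∝ 1/√M, so d_HCl/d_NH₃ = √(M_NH₃/M_HCl) = √(17.03/36.46) = 0.6834.
With d_HCl + d_NH₃ = 188 cm, d_NH₃ = 188/(1 + 0.6834) = 111.7 cm.
d_HCl = 188 − 111.7 = 76.3 cm.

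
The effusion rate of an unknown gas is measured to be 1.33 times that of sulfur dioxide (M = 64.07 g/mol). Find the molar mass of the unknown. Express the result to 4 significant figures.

36.22 g/mol

Since effusion rate ∝ 1/√M, rate_X/rate_SO₂ = √(M_SO₂/M_X).
1.33 = √(64.07/M_X)
M_X = 64.07 / 1.33² = 64.07 / 1.769 = 36.22 g/mol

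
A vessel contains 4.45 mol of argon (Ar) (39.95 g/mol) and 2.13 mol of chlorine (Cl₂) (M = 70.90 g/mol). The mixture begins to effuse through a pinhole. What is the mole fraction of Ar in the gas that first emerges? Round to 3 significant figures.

0.736

The effusion rate of species i is ∝ p_i/√M_i ∝ n_i/√M_i.
x_Ar(eff) = (n_Ar/√M_Ar) / (n_Ar/√M_Ar + n_Cl₂/√M_Cl₂)
= (4.45/√39.95) / (4.45/√39.95 + 2.13/√70.90) = 0.7040/(0.7040 + 0.2530) = 0.736.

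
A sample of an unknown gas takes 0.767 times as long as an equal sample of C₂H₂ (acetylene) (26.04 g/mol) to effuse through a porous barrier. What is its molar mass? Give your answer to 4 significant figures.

15.32 g/mol

Graham's law gives t_X/t_C₂H₂ = √(M_X/M_C₂H₂).
0.767 = √(M_X/26.04)
M_X = 26.04 × 0.767² = 26.04 × 0.5883 = 15.32 g/mol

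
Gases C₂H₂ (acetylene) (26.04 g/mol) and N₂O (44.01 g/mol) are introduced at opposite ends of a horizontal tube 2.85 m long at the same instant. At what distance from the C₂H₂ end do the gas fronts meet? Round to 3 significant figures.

In equal time, each gas travels a distance ∝ its rate ∝ 1/√M, so d_C₂H₂/d_N₂O = √(M_N₂O/M_C₂H₂) = √(44.01/26.04) = 1.300.
With d_C₂H₂ + d_N₂O = 2.85 m, d_N₂O = 2.85/(1 + 1.300) = 1.239 m.
d_C₂H₂ = 2.85 − 1.239 = 1.61 m.

1.61 m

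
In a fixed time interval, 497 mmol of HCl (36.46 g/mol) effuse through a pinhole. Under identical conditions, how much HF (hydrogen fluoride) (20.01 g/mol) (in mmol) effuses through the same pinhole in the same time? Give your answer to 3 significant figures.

671 mmol

Graham's law gives rate_HF/rate_HCl = √(M_HCl/M_HF) = √(36.46/20.01) = √1.822 = 1.350.
So the amount for HF is 497 × 1.350 = 671 mmol.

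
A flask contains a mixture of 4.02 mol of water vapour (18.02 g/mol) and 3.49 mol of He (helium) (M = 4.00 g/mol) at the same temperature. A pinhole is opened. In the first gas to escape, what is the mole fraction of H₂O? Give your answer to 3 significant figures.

The effusion rate of species i is ∝ p_i/√M_i ∝ n_i/√M_i.
Mole fraction of H₂O in the effusate = (n_H₂O/√M_H₂O) / (n_H₂O/√M_H₂O + n_He/√M_He)
= (4.02/√18.02) / (4.02/√18.02 + 3.49/√4.00) = 0.9470/(0.9470 + 1.745) = 0.352.

0.352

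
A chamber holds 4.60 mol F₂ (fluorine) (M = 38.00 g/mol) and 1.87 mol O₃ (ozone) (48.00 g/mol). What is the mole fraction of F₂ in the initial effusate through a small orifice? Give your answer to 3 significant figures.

Effusion rate of each component ∝ n_i/√M_i (partial pressure × 1/√M).
Mole fraction of F₂ in the effusate = (n_F₂/√M_F₂) / (n_F₂/√M_F₂ + n_O₃/√M_O₃)
= (4.60/√38.00) / (4.60/√38.00 + 1.87/√48.00) = 0.7462/(0.7462 + 0.2699) = 0.734.

0.734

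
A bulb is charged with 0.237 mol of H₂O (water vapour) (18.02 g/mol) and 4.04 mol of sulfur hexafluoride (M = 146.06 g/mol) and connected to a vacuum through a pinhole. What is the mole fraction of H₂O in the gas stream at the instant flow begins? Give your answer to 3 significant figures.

0.143

Each component's effusion rate ∝ (its partial pressure)·(1/√M) ∝ n_i/√M_i.
x_H₂O(eff) = (n_H₂O/√M_H₂O) / (n_H₂O/√M_H₂O + n_SF₆/√M_SF₆)
= (0.237/√18.02) / (0.237/√18.02 + 4.04/√146.06) = 0.05583/(0.05583 + 0.3343) = 0.143.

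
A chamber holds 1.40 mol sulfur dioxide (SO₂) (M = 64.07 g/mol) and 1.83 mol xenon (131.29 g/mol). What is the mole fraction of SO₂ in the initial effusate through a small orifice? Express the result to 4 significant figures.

Rate_i ∝ x_i/√M_i (Graham's law weighted by mole fraction), so the effusate composition follows n_i/√M_i.
So x_SO₂ in the escaping gas = (n_SO₂/√M_SO₂) / Σ(n_i/√M_i)
= (1.40/√64.07) / (1.40/√64.07 + 1.83/√131.29) = 0.1749/(0.1749 + 0.1597) = 0.5227.

0.5227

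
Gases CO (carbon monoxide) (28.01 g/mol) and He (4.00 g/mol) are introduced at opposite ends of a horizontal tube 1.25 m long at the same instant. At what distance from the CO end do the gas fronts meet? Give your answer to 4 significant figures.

In equal time, each gas travels a distance ∝ its rate ∝ 1/√M, so d_CO/d_He = √(M_He/M_CO) = √(4.00/28.01) = 0.3779.
With d_CO + d_He = 1.25 m, d_He = 1.25/(1 + 0.3779) = 0.9072 m.
d_CO = 1.25 − 0.9072 = 0.3428 m.

0.3428 m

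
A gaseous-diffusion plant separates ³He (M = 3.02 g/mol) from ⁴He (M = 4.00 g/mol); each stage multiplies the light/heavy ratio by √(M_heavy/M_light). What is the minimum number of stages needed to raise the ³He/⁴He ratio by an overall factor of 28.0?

24

Per stage α = (4.00/3.02)^(1/2) = 1.32450^0.5, giving ln α = 0.1405.
Need α^N ≥ 28.0 ⇒ N ≥ ln(28.0) / ln α = 3.332 / 0.1405 = 23.71.
Rounding up, N = 24 stages.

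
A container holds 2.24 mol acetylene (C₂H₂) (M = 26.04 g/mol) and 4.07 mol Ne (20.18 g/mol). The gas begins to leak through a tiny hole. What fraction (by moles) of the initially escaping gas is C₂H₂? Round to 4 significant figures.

The effusion rate of species i is ∝ p_i/√M_i ∝ n_i/√M_i.
So x_C₂H₂ in the escaping gas = (n_C₂H₂/√M_C₂H₂) / Σ(n_i/√M_i)
= (2.24/√26.04) / (2.24/√26.04 + 4.07/√20.18) = 0.4390/(0.4390 + 0.9060) = 0.3264.

0.3264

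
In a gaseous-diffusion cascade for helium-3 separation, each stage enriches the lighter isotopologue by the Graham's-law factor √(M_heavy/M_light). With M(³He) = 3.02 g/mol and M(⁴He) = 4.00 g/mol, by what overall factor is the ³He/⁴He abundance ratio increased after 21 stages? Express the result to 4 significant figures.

After 21 stages the ratio has grown by (√(4.00/3.02))^21 = (4.00/3.02)^(21/2).
= 1.32450^(21/2) = 19.12.

19.12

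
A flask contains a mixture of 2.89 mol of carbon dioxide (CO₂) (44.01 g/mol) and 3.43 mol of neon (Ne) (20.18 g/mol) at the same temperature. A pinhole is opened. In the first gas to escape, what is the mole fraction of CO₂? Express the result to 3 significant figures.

Each component's effusion rate ∝ (its partial pressure)·(1/√M) ∝ n_i/√M_i.
So x_CO₂ in the escaping gas = (n_CO₂/√M_CO₂) / Σ(n_i/√M_i)
= (2.89/√44.01) / (2.89/√44.01 + 3.43/√20.18) = 0.4356/(0.4356 + 0.7635) = 0.363.

0.363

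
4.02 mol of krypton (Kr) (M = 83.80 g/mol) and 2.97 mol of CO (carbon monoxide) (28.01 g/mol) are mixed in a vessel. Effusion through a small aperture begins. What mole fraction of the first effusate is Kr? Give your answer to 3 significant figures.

Rate_i ∝ x_i/√M_i (Graham's law weighted by mole fraction), so the effusate composition follows n_i/√M_i.
Mole fraction of Kr in the effusate = (n_Kr/√M_Kr) / (n_Kr/√M_Kr + n_CO/√M_CO)
= (4.02/√83.80) / (4.02/√83.80 + 2.97/√28.01) = 0.4391/(0.4391 + 0.5612) = 0.439.

0.439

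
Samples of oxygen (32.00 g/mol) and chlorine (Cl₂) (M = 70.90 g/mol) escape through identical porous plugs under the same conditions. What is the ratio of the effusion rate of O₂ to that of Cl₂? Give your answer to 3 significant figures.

By Graham's law, rate_O₂/rate_Cl₂ = √(M_Cl₂/M_O₂) = √(70.90/32.00) = √2.216 = 1.49.

1.49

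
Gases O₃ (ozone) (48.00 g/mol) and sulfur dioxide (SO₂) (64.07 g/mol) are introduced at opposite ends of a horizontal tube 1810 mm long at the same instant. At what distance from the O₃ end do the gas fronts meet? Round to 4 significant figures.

970.2 mm

The fronts meet when d_O₃ + d_SO₂ = L with d_O₃/d_SO₂ = √(M_SO₂/M_O₃) (Graham's law). Here √(M_SO₂/M_O₃) = √(64.07/48.00) = 1.155.
With d_O₃ + d_SO₂ = 1810 mm, d_SO₂ = 1810/(1 + 1.155) = 839.8 mm.
d_O₃ = 1810 − 839.8 = 970.2 mm.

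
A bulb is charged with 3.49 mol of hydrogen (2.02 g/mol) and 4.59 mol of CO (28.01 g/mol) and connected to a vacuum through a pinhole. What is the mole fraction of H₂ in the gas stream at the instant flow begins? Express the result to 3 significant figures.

Effusion rate of each component ∝ n_i/√M_i (partial pressure × 1/√M).
x_H₂(eff) = (n_H₂/√M_H₂) / (n_H₂/√M_H₂ + n_CO/√M_CO)
= (3.49/√2.02) / (3.49/√2.02 + 4.59/√28.01) = 2.456/(2.456 + 0.8673) = 0.739.

0.739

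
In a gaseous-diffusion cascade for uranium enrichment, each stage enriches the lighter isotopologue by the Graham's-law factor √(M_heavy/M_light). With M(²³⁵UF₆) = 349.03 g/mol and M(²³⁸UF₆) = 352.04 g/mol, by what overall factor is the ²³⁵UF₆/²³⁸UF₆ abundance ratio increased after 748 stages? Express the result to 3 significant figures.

24.8

Overall factor = α^748 with α = √(352.04/349.03), i.e. (352.04/349.03)^(748/2).
= 1.00862^374 = 24.8.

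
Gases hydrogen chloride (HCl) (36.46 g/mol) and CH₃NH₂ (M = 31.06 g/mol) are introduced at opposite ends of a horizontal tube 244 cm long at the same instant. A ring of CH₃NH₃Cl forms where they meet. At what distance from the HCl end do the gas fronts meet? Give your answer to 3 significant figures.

117 cm

Graham's law gives d_HCl/d_CH₃NH₂ = rate_HCl/rate_CH₃NH₂ = √(M_CH₃NH₂/M_HCl) = √(31.06/36.46) = 0.9230.
With d_HCl + d_CH₃NH₂ = 244 cm, d_CH₃NH₂ = 244/(1 + 0.9230) = 126.9 cm.
d_HCl = 244 − 126.9 = 117 cm.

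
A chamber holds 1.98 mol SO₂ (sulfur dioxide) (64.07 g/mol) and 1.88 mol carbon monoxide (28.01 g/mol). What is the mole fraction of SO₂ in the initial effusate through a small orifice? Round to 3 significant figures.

0.411

The effusion rate of species i is ∝ p_i/√M_i ∝ n_i/√M_i.
Mole fraction of SO₂ in the effusate = (n_SO₂/√M_SO₂) / (n_SO₂/√M_SO₂ + n_CO/√M_CO)
= (1.98/√64.07) / (1.98/√64.07 + 1.88/√28.01) = 0.2474/(0.2474 + 0.3552) = 0.411.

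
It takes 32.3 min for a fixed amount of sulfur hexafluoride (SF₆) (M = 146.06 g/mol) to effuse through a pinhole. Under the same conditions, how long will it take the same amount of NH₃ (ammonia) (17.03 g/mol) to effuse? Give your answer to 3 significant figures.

11.0 min

From Graham's law, t_NH₃/t_SF₆ = √(M_NH₃/M_SF₆) = √(17.03/146.06) = √0.1166 = 0.3415.
So the time for NH₃ is 32.3 × 0.3415 = 11.0 min.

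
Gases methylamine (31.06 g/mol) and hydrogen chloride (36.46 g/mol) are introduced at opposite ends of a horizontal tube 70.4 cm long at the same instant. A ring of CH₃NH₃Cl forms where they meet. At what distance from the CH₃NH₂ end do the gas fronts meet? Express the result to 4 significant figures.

36.61 cm

The fronts meet when d_CH₃NH₂ + d_HCl = L with d_CH₃NH₂/d_HCl = √(M_HCl/M_CH₃NH₂) (Graham's law). Here √(M_HCl/M_CH₃NH₂) = √(36.46/31.06) = 1.083.
With d_CH₃NH₂ + d_HCl = 70.4 cm, d_HCl = 70.4/(1 + 1.083) = 33.79 cm.
d_CH₃NH₂ = 70.4 − 33.79 = 36.61 cm.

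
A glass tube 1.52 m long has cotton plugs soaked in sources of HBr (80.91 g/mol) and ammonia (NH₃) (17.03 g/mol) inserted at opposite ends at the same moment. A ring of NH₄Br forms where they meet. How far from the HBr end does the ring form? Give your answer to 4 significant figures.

0.4780 m

In equal time, each gas travels a distance ∝ its rate ∝ 1/√M, so d_HBr/d_NH₃ = √(M_NH₃/M_HBr) = √(17.03/80.91) = 0.4588.
With d_HBr + d_NH₃ = 1.52 m, d_NH₃ = 1.52/(1 + 0.4588) = 1.042 m.
d_HBr = 1.52 − 1.042 = 0.4780 m.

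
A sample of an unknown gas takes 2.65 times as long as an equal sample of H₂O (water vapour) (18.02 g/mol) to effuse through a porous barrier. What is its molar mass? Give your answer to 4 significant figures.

Since effusion rate ∝ 1/√M, t_X/t_H₂O = √(M_X/M_H₂O).
2.65 = √(M_X/18.02)
M_X = 18.02 × 2.65² = 18.02 × 7.022 = 126.5 g/mol

126.5 g/mol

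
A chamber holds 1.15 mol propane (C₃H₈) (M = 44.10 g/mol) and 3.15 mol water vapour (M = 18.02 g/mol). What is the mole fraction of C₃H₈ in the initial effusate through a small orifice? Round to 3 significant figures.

0.189

Rate_i ∝ x_i/√M_i (Graham's law weighted by mole fraction), so the effusate composition follows n_i/√M_i.
Mole fraction of C₃H₈ in the effusate = (n_C₃H₈/√M_C₃H₈) / (n_C₃H₈/√M_C₃H₈ + n_H₂O/√M_H₂O)
= (1.15/√44.10) / (1.15/√44.10 + 3.15/√18.02) = 0.1732/(0.1732 + 0.7420) = 0.189.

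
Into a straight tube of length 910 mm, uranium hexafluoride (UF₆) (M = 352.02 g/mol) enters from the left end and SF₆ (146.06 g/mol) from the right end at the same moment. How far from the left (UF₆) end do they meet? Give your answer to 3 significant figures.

The fronts meet when d_UF₆ + d_SF₆ = L with d_UF₆/d_SF₆ = √(M_SF₆/M_UF₆) (Graham's law). Here √(M_SF₆/M_UF₆) = √(146.06/352.02) = 0.6441.
With d_UF₆ + d_SF₆ = 910 mm, d_SF₆ = 910/(1 + 0.6441) = 553.5 mm.
d_UF₆ = 910 − 553.5 = 357 mm.

357 mm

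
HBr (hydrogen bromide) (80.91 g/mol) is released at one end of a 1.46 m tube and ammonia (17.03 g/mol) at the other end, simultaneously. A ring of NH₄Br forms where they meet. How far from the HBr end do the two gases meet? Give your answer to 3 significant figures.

0.459 m

In equal time, each gas travels a distance ∝ its rate ∝ 1/√M, so d_HBr/d_NH₃ = √(M_NH₃/M_HBr) = √(17.03/80.91) = 0.4588.
With d_HBr + d_NH₃ = 1.46 m, d_NH₃ = 1.46/(1 + 0.4588) = 1.001 m.
d_HBr = 1.46 − 1.001 = 0.459 m.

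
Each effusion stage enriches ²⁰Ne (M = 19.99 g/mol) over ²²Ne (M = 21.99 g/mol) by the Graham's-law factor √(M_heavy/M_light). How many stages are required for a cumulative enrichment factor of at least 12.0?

53

With α = √(21.99/19.99) per stage, ln α = ½ ln(1.10005) = 0.04768.
Need α^N ≥ 12.0 ⇒ N ≥ ln(12.0) / ln α = 2.485 / 0.04768 = 52.12.
So at least 53 stages are needed.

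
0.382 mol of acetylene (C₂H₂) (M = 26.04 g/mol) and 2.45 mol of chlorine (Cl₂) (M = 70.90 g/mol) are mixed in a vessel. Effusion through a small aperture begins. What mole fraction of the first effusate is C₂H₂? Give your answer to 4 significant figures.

0.2046

Rate_i ∝ x_i/√M_i (Graham's law weighted by mole fraction), so the effusate composition follows n_i/√M_i.
x_C₂H₂(eff) = (n_C₂H₂/√M_C₂H₂) / (n_C₂H₂/√M_C₂H₂ + n_Cl₂/√M_Cl₂)
= (0.382/√26.04) / (0.382/√26.04 + 2.45/√70.90) = 0.07486/(0.07486 + 0.2910) = 0.2046.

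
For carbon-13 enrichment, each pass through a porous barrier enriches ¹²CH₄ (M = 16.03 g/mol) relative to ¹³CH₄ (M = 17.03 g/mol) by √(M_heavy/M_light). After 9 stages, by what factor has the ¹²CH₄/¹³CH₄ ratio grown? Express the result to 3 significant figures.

Overall factor = α^9 with α = √(17.03/16.03), i.e. (17.03/16.03)^(9/2).
= 1.06238^(9/2) = 1.31.

1.31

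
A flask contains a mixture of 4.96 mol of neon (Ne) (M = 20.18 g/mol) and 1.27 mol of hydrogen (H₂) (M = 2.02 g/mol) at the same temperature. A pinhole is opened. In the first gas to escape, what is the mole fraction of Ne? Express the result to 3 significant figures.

0.553

The effusion rate of species i is ∝ p_i/√M_i ∝ n_i/√M_i.
x_Ne(eff) = (n_Ne/√M_Ne) / (n_Ne/√M_Ne + n_H₂/√M_H₂)
= (4.96/√20.18) / (4.96/√20.18 + 1.27/√2.02) = 1.104/(1.104 + 0.8936) = 0.553.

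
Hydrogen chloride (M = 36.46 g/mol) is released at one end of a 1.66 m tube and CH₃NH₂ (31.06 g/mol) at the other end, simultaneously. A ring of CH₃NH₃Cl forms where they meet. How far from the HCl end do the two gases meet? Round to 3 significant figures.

0.797 m

The fronts meet when d_HCl + d_CH₃NH₂ = L with d_HCl/d_CH₃NH₂ = √(M_CH₃NH₂/M_HCl) (Graham's law). Here √(M_CH₃NH₂/M_HCl) = √(31.06/36.46) = 0.9230.
With d_HCl + d_CH₃NH₂ = 1.66 m, d_CH₃NH₂ = 1.66/(1 + 0.9230) = 0.8632 m.
d_HCl = 1.66 − 0.8632 = 0.797 m.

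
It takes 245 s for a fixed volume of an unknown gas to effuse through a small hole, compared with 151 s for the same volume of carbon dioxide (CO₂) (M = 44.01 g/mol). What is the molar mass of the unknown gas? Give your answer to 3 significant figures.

116 g/mol

From Graham's law, t_X/t_CO₂ = √(M_X/M_CO₂).
245/151 = 1.623 = √(M_X/44.01)
M_X = 44.01 × 1.623² = 44.01 × 2.633 = 116 g/mol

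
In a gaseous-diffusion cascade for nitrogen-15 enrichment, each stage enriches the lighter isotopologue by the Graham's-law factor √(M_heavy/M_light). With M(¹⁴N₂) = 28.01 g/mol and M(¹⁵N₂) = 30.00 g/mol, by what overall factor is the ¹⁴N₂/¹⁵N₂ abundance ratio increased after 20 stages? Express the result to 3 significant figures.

1.99

After 20 stages the ratio has grown by (√(30.00/28.01))^20 = (30.00/28.01)^(20/2).
= 1.07105^10 = 1.99.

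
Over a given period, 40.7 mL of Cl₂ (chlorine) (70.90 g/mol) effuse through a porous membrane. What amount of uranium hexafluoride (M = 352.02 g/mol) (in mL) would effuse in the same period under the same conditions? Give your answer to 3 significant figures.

18.3 mL

Using Graham's law: rate_UF₆/rate_Cl₂ = √(M_Cl₂/M_UF₆) = √(70.90/352.02) = √0.2014 = 0.4488.
So the volume for UF₆ is 40.7 × 0.4488 = 18.3 mL.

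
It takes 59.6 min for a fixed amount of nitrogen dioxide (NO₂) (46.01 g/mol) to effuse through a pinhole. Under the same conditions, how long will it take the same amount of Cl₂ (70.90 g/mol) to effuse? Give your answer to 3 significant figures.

Since effusion rate ∝ 1/√M, t_Cl₂/t_NO₂ = √(M_Cl₂/M_NO₂) = √(70.90/46.01) = √1.541 = 1.241.
So the time for Cl₂ is 59.6 × 1.241 = 74.0 min.

74.0 min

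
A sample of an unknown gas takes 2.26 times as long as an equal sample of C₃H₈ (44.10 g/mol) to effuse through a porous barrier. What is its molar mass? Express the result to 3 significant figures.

Graham's law gives t_X/t_C₃H₈ = √(M_X/M_C₃H₈).
2.26 = √(M_X/44.10)
M_X = 44.10 × 2.26² = 44.10 × 5.108 = 225 g/mol

225 g/mol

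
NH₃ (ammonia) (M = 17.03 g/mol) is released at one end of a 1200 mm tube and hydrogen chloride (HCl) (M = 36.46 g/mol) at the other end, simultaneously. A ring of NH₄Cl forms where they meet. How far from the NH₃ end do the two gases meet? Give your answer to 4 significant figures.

The fronts meet when d_NH₃ + d_HCl = L with d_NH₃/d_HCl = √(M_HCl/M_NH₃) (Graham's law). Here √(M_HCl/M_NH₃) = √(36.46/17.03) = 1.463.
With d_NH₃ + d_HCl = 1200 mm, d_HCl = 1200/(1 + 1.463) = 487.2 mm.
d_NH₃ = 1200 − 487.2 = 712.8 mm.

712.8 mm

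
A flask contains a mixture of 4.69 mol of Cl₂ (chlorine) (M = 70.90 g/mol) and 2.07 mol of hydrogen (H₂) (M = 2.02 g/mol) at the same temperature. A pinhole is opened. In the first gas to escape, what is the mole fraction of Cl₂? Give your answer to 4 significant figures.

Each component's effusion rate ∝ (its partial pressure)·(1/√M) ∝ n_i/√M_i.
So x_Cl₂ in the escaping gas = (n_Cl₂/√M_Cl₂) / Σ(n_i/√M_i)
= (4.69/√70.90) / (4.69/√70.90 + 2.07/√2.02) = 0.5570/(0.5570 + 1.456) = 0.2766.

0.2766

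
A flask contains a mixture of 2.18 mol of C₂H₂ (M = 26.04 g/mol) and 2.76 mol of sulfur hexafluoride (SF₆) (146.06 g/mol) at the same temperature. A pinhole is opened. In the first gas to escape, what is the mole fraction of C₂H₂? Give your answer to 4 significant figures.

0.6516

Each component's effusion rate ∝ (its partial pressure)·(1/√M) ∝ n_i/√M_i.
Mole fraction of C₂H₂ in the effusate = (n_C₂H₂/√M_C₂H₂) / (n_C₂H₂/√M_C₂H₂ + n_SF₆/√M_SF₆)
= (2.18/√26.04) / (2.18/√26.04 + 2.76/√146.06) = 0.4272/(0.4272 + 0.2284) = 0.6516.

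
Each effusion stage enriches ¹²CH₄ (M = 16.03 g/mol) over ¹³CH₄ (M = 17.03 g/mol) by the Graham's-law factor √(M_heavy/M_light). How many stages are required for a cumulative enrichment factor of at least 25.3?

107

With α = √(17.03/16.03) per stage, ln α = ½ ln(1.06238) = 0.03026.
Need α^N ≥ 25.3 ⇒ N ≥ ln(25.3) / ln α = 3.231 / 0.03026 = 106.78.
Minimum whole number of stages: N = 107.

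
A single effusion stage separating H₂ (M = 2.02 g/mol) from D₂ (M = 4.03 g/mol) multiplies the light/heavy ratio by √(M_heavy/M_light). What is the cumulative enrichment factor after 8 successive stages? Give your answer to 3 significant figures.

15.8

Overall factor = α^8 with α = √(4.03/2.02), i.e. (4.03/2.02)^(8/2).
= 1.99505^4 = 15.8.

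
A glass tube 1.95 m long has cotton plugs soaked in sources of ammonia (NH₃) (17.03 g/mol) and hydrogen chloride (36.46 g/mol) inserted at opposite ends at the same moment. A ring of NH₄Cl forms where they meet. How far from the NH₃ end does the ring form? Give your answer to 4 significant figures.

1.158 m

Distances travelled in equal time are proportional to diffusion rates, so d_NH₃/d_HCl = √(M_HCl/M_NH₃) = √(36.46/17.03) = 1.463.
With d_NH₃ + d_HCl = 1.95 m, d_HCl = 1.95/(1 + 1.463) = 0.7917 m.
d_NH₃ = 1.95 − 0.7917 = 1.158 m.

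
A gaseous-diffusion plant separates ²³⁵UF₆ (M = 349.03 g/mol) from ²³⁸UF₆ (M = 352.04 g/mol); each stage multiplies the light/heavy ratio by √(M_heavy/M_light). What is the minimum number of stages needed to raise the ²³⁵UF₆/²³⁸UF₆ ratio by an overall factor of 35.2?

830

Single-stage factor α = √(352.04/349.03), so ln α = ½ ln(1.00862) = 0.004293.
Need α^N ≥ 35.2 ⇒ N ≥ ln(35.2) / ln α = 3.561 / 0.004293 = 829.41.
So at least 830 stages are needed.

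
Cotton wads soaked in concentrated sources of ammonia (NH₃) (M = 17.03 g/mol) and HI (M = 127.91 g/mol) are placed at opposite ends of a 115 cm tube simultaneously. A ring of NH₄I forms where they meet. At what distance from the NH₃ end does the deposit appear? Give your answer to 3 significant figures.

84.3 cm

Graham's law gives d_NH₃/d_HI = rate_NH₃/rate_HI = √(M_HI/M_NH₃) = √(127.91/17.03) = 2.741.
With d_NH₃ + d_HI = 115 cm, d_HI = 115/(1 + 2.741) = 30.74 cm.
d_NH₃ = 115 − 30.74 = 84.3 cm.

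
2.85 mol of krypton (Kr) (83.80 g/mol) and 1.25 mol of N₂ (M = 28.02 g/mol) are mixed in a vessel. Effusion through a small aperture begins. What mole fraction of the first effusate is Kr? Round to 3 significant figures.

0.569

Rate_i ∝ x_i/√M_i (Graham's law weighted by mole fraction), so the effusate composition follows n_i/√M_i.
Mole fraction of Kr in the effusate = (n_Kr/√M_Kr) / (n_Kr/√M_Kr + n_N₂/√M_N₂)
= (2.85/√83.80) / (2.85/√83.80 + 1.25/√28.02) = 0.3113/(0.3113 + 0.2361) = 0.569.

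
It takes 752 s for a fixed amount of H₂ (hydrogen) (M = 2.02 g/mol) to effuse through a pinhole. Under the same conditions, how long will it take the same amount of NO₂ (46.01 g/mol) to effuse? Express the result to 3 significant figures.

3590 s

Using Graham's law: t_NO₂/t_H₂ = √(M_NO₂/M_H₂) = √(46.01/2.02) = √22.78 = 4.773.
So the time for NO₂ is 752 × 4.773 = 3590 s.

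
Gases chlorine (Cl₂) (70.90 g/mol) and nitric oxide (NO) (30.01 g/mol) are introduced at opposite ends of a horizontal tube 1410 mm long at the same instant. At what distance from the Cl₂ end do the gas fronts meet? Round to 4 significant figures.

Graham's law gives d_Cl₂/d_NO = rate_Cl₂/rate_NO = √(M_NO/M_Cl₂) = √(30.01/70.90) = 0.6506.
With d_Cl₂ + d_NO = 1410 mm, d_NO = 1410/(1 + 0.6506) = 854.2 mm.
d_Cl₂ = 1410 − 854.2 = 555.8 mm.

555.8 mm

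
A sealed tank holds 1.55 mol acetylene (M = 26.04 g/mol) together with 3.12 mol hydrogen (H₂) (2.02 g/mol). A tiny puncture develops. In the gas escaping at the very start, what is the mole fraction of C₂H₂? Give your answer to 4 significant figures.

The effusion rate of species i is ∝ p_i/√M_i ∝ n_i/√M_i.
x_C₂H₂(eff) = (n_C₂H₂/√M_C₂H₂) / (n_C₂H₂/√M_C₂H₂ + n_H₂/√M_H₂)
= (1.55/√26.04) / (1.55/√26.04 + 3.12/√2.02) = 0.3037/(0.3037 + 2.195) = 0.1215.

0.1215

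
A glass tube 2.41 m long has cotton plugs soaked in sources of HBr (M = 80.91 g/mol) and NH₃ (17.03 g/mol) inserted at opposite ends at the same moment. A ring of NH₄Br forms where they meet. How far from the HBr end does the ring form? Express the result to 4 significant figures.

Distances travelled in equal time are proportional to diffusion rates, so d_HBr/d_NH₃ = √(M_NH₃/M_HBr) = √(17.03/80.91) = 0.4588.
With d_HBr + d_NH₃ = 2.41 m, d_NH₃ = 2.41/(1 + 0.4588) = 1.652 m.
d_HBr = 2.41 − 1.652 = 0.7579 m.

0.7579 m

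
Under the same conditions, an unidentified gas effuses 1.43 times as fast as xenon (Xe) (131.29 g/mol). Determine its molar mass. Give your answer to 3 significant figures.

64.2 g/mol

Using Graham's law: rate_X/rate_Xe = √(M_Xe/M_X).
1.43 = √(131.29/M_X)
M_X = 131.29 / 1.43² = 131.29 / 2.045 = 64.2 g/mol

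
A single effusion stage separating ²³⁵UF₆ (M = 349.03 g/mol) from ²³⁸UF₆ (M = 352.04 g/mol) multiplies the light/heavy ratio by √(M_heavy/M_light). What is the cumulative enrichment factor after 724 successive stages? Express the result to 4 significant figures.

After 724 stages the ratio has grown by (√(352.04/349.03))^724 = (352.04/349.03)^(724/2).
= 1.00862^362 = 22.39.

22.39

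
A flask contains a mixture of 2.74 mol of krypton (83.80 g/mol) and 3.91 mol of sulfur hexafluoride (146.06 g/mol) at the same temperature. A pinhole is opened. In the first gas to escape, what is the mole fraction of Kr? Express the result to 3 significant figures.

Each component's effusion rate ∝ (its partial pressure)·(1/√M) ∝ n_i/√M_i.
x_Kr(eff) = (n_Kr/√M_Kr) / (n_Kr/√M_Kr + n_SF₆/√M_SF₆)
= (2.74/√83.80) / (2.74/√83.80 + 3.91/√146.06) = 0.2993/(0.2993 + 0.3235) = 0.481.

0.481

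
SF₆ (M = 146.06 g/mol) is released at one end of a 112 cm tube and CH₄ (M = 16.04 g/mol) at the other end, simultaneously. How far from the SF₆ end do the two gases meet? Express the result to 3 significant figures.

27.9 cm

Graham's law gives d_SF₆/d_CH₄ = rate_SF₆/rate_CH₄ = √(M_CH₄/M_SF₆) = √(16.04/146.06) = 0.3314.
With d_SF₆ + d_CH₄ = 112 cm, d_CH₄ = 112/(1 + 0.3314) = 84.12 cm.
d_SF₆ = 112 − 84.12 = 27.9 cm.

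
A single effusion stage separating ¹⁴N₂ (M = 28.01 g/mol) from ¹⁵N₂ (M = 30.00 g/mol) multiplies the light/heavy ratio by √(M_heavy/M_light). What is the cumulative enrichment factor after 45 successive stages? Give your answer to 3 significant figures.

After 45 stages the ratio has grown by (√(30.00/28.01))^45 = (30.00/28.01)^(45/2).
= 1.07105^(45/2) = 4.68.

4.68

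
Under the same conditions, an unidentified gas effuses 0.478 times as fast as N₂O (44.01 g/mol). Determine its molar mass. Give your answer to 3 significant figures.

193 g/mol

Since effusion rate ∝ 1/√M, rate_X/rate_N₂O = √(M_N₂O/M_X).
0.478 = √(44.01/M_X)
M_X = 44.01 / 0.478² = 44.01 / 0.2285 = 193 g/mol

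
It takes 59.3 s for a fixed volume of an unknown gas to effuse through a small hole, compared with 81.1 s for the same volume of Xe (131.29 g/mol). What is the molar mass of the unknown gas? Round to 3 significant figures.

Graham's law gives t_X/t_Xe = √(M_X/M_Xe).
59.3/81.1 = 0.7312 = √(M_X/131.29)
M_X = 131.29 × 0.7312² = 131.29 × 0.5346 = 70.2 g/mol

70.2 g/mol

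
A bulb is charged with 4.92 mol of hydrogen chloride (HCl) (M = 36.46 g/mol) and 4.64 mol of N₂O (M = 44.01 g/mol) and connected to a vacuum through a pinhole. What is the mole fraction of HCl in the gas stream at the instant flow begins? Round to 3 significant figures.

0.538

The effusion rate of species i is ∝ p_i/√M_i ∝ n_i/√M_i.
So x_HCl in the escaping gas = (n_HCl/√M_HCl) / Σ(n_i/√M_i)
= (4.92/√36.46) / (4.92/√36.46 + 4.64/√44.01) = 0.8148/(0.8148 + 0.6994) = 0.538.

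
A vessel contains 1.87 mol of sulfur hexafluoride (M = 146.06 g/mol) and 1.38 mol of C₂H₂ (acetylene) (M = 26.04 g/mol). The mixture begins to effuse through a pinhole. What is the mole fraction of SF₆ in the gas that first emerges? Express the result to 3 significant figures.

Rate_i ∝ x_i/√M_i (Graham's law weighted by mole fraction), so the effusate composition follows n_i/√M_i.
Mole fraction of SF₆ in the effusate = (n_SF₆/√M_SF₆) / (n_SF₆/√M_SF₆ + n_C₂H₂/√M_C₂H₂)
= (1.87/√146.06) / (1.87/√146.06 + 1.38/√26.04) = 0.1547/(0.1547 + 0.2704) = 0.364.

0.364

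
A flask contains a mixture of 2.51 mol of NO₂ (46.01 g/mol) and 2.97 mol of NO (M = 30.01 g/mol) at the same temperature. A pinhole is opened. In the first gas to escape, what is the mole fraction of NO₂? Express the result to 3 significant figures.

0.406

Effusion rate of each component ∝ n_i/√M_i (partial pressure × 1/√M).
So x_NO₂ in the escaping gas = (n_NO₂/√M_NO₂) / Σ(n_i/√M_i)
= (2.51/√46.01) / (2.51/√46.01 + 2.97/√30.01) = 0.3700/(0.3700 + 0.5422) = 0.406.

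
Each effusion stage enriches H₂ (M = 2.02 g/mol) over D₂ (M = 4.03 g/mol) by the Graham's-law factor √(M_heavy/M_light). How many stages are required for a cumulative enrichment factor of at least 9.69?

With α = √(4.03/2.02) per stage, ln α = ½ ln(1.99505) = 0.3453.
Need α^N ≥ 9.69 ⇒ N ≥ ln(9.69) / ln α = 2.271 / 0.3453 = 6.58.
Rounding up, N = 7 stages.

7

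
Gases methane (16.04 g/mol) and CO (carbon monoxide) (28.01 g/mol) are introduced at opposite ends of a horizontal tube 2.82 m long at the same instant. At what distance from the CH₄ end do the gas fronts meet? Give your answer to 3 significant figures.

1.61 m

Graham's law gives d_CH₄/d_CO = rate_CH₄/rate_CO = √(M_CO/M_CH₄) = √(28.01/16.04) = 1.321.
With d_CH₄ + d_CO = 2.82 m, d_CO = 2.82/(1 + 1.321) = 1.215 m.
d_CH₄ = 2.82 − 1.215 = 1.61 m.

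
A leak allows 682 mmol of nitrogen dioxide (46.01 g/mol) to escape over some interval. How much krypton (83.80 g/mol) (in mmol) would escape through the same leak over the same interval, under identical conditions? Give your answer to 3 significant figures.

505 mmol

From Graham's law, rate_Kr/rate_NO₂ = √(M_NO₂/M_Kr) = √(46.01/83.80) = √0.5490 = 0.7410.
So the amount for Kr is 682 × 0.7410 = 505 mmol.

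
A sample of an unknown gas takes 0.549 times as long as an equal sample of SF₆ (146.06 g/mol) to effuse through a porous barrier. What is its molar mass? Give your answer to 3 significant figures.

44.0 g/mol

Graham's law gives t_X/t_SF₆ = √(M_X/M_SF₆).
0.549 = √(M_X/146.06)
M_X = 146.06 × 0.549² = 146.06 × 0.3014 = 44.0 g/mol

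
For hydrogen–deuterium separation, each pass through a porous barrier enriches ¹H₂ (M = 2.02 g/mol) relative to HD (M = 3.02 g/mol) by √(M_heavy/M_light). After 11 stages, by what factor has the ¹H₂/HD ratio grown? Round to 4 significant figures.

The single-stage factor is √(M_heavy/M_light), so 11 stages give [√(3.02/2.02)]^11 = (3.02/2.02)^(11/2).
= 1.49505^(11/2) = 9.133.

9.133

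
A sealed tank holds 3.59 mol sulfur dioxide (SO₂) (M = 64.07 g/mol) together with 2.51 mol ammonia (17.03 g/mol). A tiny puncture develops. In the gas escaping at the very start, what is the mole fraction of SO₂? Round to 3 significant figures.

The effusion rate of species i is ∝ p_i/√M_i ∝ n_i/√M_i.
x_SO₂(eff) = (n_SO₂/√M_SO₂) / (n_SO₂/√M_SO₂ + n_NH₃/√M_NH₃)
= (3.59/√64.07) / (3.59/√64.07 + 2.51/√17.03) = 0.4485/(0.4485 + 0.6082) = 0.424.

0.424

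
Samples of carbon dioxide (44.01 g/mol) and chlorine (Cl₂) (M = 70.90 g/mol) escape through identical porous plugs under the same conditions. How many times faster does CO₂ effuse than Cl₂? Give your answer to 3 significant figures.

1.27

From Graham's law, rate_CO₂/rate_Cl₂ = √(M_Cl₂/M_CO₂) = √(70.90/44.01) = √1.611 = 1.27.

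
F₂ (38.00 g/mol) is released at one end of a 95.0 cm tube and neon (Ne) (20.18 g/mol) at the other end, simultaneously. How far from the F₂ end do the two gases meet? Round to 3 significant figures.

In equal time, each gas travels a distance ∝ its rate ∝ 1/√M, so d_F₂/d_Ne = √(M_Ne/M_F₂) = √(20.18/38.00) = 0.7287.
With d_F₂ + d_Ne = 95.0 cm, d_Ne = 95.0/(1 + 0.7287) = 54.95 cm.
d_F₂ = 95.0 − 54.95 = 40.0 cm.

40.0 cm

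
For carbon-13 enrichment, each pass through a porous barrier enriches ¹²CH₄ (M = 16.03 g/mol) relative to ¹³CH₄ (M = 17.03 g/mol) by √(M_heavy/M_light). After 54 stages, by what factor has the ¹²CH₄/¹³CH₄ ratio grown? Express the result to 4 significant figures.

The single-stage factor is √(M_heavy/M_light), so 54 stages give [√(17.03/16.03)]^54 = (17.03/16.03)^(54/2).
= 1.06238^27 = 5.124.

5.124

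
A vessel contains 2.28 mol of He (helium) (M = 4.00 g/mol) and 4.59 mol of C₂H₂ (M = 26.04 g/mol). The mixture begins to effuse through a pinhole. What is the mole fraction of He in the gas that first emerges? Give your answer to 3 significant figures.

The effusion rate of species i is ∝ p_i/√M_i ∝ n_i/√M_i.
x_He(eff) = (n_He/√M_He) / (n_He/√M_He + n_C₂H₂/√M_C₂H₂)
= (2.28/√4.00) / (2.28/√4.00 + 4.59/√26.04) = 1.140/(1.140 + 0.8995) = 0.559.

0.559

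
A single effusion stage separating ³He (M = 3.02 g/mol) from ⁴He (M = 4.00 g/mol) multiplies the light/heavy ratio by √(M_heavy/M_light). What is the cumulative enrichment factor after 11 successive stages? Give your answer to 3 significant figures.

The single-stage factor is √(M_heavy/M_light), so 11 stages give [√(4.00/3.02)]^11 = (4.00/3.02)^(11/2).
= 1.32450^(11/2) = 4.69.

4.69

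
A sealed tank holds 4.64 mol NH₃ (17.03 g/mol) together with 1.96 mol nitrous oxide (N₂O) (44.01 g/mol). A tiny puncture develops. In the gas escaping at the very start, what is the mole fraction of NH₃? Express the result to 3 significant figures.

The effusion rate of species i is ∝ p_i/√M_i ∝ n_i/√M_i.
x_NH₃(eff) = (n_NH₃/√M_NH₃) / (n_NH₃/√M_NH₃ + n_N₂O/√M_N₂O)
= (4.64/√17.03) / (4.64/√17.03 + 1.96/√44.01) = 1.124/(1.124 + 0.2954) = 0.792.

0.792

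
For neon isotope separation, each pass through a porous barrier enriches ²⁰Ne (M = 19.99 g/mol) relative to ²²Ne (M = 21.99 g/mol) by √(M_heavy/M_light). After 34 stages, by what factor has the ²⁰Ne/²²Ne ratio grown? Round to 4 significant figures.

5.058

The single-stage factor is √(M_heavy/M_light), so 34 stages give [√(21.99/19.99)]^34 = (21.99/19.99)^(34/2).
= 1.10005^17 = 5.058.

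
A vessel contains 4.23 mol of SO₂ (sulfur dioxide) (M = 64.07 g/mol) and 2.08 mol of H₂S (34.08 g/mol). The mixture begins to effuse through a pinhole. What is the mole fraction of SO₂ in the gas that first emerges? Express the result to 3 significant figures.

Effusion rate of each component ∝ n_i/√M_i (partial pressure × 1/√M).
Mole fraction of SO₂ in the effusate = (n_SO₂/√M_SO₂) / (n_SO₂/√M_SO₂ + n_H₂S/√M_H₂S)
= (4.23/√64.07) / (4.23/√64.07 + 2.08/√34.08) = 0.5285/(0.5285 + 0.3563) = 0.597.

0.597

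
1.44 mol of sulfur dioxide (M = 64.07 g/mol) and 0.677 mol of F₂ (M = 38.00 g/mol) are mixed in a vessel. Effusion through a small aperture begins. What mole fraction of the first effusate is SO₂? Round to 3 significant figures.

0.621

Rate_i ∝ x_i/√M_i (Graham's law weighted by mole fraction), so the effusate composition follows n_i/√M_i.
x_SO₂(eff) = (n_SO₂/√M_SO₂) / (n_SO₂/√M_SO₂ + n_F₂/√M_F₂)
= (1.44/√64.07) / (1.44/√64.07 + 0.677/√38.00) = 0.1799/(0.1799 + 0.1098) = 0.621.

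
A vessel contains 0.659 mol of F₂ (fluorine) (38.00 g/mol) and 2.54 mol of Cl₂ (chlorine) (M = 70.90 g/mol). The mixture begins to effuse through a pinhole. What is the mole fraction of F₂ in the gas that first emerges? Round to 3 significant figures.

0.262

Each component's effusion rate ∝ (its partial pressure)·(1/√M) ∝ n_i/√M_i.
x_F₂(eff) = (n_F₂/√M_F₂) / (n_F₂/√M_F₂ + n_Cl₂/√M_Cl₂)
= (0.659/√38.00) / (0.659/√38.00 + 2.54/√70.90) = 0.1069/(0.1069 + 0.3017) = 0.262.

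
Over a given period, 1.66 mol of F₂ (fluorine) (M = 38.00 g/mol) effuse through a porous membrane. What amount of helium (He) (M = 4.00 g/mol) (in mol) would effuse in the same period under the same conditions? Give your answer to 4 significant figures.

Using Graham's law: rate_He/rate_F₂ = √(M_F₂/M_He) = √(38.00/4.00) = √9.500 = 3.082.
So the amount for He is 1.66 × 3.082 = 5.116 mol.

5.116 mol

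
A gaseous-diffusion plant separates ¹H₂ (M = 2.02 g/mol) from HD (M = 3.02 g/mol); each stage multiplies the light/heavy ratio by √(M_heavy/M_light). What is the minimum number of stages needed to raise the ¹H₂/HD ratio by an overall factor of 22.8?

Single-stage factor α = √(3.02/2.02), so ln α = ½ ln(1.49505) = 0.2011.
Need α^N ≥ 22.8 ⇒ N ≥ ln(22.8) / ln α = 3.127 / 0.2011 = 15.55.
So at least 16 stages are needed.

16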